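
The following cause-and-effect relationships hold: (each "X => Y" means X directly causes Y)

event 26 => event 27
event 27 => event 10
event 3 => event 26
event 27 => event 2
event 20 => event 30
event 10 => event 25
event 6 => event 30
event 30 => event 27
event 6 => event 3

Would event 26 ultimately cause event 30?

No

Event 26 leads to event 27, event 10, event 25, event 2; event 30 is not among them.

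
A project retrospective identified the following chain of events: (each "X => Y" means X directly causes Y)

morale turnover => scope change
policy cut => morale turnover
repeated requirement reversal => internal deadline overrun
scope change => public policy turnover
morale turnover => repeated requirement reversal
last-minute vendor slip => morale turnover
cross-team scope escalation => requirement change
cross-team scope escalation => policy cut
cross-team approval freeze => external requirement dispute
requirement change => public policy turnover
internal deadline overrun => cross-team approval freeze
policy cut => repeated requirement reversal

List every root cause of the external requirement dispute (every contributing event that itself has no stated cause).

Tracing upstream from the external requirement dispute: the external requirement dispute ← the cross-team approval freeze ← the internal deadline overrun ← the repeated requirement reversal ← the policy cut ← the cross-team scope escalation.
A separate upstream branch: the external requirement dispute ← the cross-team approval freeze ← the internal deadline overrun ← the repeated requirement reversal ← the morale turnover ← the last-minute vendor slip.
Each of those chain origins has no stated cause.

the cross-team scope escalation, the last-minute vendor slip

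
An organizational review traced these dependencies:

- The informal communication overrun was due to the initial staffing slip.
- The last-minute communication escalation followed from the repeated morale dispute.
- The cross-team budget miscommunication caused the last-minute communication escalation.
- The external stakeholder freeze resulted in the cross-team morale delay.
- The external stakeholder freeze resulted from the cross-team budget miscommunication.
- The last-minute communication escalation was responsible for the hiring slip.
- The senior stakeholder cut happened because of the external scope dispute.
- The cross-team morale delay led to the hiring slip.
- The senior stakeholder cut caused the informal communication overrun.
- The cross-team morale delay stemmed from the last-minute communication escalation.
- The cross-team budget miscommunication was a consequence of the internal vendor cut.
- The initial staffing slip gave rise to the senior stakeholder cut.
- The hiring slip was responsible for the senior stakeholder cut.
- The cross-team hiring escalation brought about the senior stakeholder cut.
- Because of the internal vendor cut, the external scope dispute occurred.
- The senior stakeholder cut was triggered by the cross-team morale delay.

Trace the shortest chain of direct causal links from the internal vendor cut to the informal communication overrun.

the internal vendor cut → the external scope dispute → the senior stakeholder cut → the informal communication overrun

the internal vendor cut → the external scope dispute
the external scope dispute → the senior stakeholder cut
the senior stakeholder cut → the informal communication overrun
Length: 3 steps.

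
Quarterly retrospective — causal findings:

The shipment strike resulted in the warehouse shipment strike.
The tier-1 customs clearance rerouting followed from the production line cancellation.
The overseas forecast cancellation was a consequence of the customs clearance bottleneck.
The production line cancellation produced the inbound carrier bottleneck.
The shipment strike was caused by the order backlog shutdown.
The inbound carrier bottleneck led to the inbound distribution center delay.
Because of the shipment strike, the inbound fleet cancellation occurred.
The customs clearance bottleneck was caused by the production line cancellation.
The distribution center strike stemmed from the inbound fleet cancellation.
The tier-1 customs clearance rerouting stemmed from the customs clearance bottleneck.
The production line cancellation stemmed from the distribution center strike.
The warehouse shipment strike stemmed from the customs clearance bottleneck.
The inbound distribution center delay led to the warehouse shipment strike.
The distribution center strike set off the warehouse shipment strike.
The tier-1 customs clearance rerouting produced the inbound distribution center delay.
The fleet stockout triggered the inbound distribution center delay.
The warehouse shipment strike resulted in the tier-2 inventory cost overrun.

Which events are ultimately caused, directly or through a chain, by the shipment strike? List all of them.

the customs clearance bottleneck, the distribution center strike, the inbound carrier bottleneck, the inbound distribution center delay, the inbound fleet cancellation, the overseas forecast cancellation, the production line cancellation, the tier-1 customs clearance rerouting, the tier-2 inventory cost overrun, the warehouse shipment strike

Direct effects: the inbound fleet cancellation, the warehouse shipment strike.
2 steps out: the distribution center strike, the tier-2 inventory cost overrun.
3 steps out: the production line cancellation.
4 steps out: the customs clearance bottleneck, the tier-1 customs clearance rerouting, the inbound carrier bottleneck.
5 steps out: the overseas forecast cancellation, the inbound distribution center delay.
Not reachable from it: the order backlog shutdown, the fleet stockout.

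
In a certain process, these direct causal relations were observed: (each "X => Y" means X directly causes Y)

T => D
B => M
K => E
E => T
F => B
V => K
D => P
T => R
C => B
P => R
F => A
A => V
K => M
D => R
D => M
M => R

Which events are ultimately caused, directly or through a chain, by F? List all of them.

Direct effects: A, B.
2 steps out: V, M.
3 steps out: K, R.
4 steps out: E.
5 steps out: T.
6 steps out: D.
7 steps out: P.
Not reachable from it: C.

A, B, D, E, K, M, P, R, T, V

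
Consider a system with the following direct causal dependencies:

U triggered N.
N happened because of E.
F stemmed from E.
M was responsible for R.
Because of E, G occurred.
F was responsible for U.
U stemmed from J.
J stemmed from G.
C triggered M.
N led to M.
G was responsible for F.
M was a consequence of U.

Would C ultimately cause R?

Yes

There is a causal chain: C → M → R.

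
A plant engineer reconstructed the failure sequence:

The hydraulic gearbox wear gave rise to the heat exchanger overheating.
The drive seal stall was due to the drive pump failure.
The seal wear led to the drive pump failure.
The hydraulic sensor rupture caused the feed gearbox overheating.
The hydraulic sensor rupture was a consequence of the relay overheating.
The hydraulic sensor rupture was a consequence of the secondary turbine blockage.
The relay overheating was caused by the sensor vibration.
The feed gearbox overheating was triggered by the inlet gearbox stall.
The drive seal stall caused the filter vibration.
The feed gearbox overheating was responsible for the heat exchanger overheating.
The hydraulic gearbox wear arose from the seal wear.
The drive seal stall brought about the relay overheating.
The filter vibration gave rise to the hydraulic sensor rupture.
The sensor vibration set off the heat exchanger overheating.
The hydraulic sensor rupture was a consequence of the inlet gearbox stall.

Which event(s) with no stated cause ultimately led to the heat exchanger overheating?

the inlet gearbox stall, the seal wear, the secondary turbine blockage, the sensor vibration

Tracing upstream from the heat exchanger overheating: the heat exchanger overheating ← the hydraulic gearbox wear ← the seal wear.
A separate upstream branch: the heat exchanger overheating ← the sensor vibration.
A separate upstream branch: the heat exchanger overheating ← the feed gearbox overheating ← the inlet gearbox stall.
A separate upstream branch: the heat exchanger overheating ← the feed gearbox overheating ← the hydraulic sensor rupture ← the secondary turbine blockage.
Each of those chain origins has no stated cause.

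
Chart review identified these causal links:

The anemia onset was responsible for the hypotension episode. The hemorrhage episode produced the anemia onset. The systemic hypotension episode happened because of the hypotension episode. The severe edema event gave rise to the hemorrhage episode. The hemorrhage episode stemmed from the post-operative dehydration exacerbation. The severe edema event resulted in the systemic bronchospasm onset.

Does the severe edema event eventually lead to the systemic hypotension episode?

There is a causal chain: the severe edema event → the hemorrhage episode → the anemia onset → the hypotension episode → the systemic hypotension episode.

Yes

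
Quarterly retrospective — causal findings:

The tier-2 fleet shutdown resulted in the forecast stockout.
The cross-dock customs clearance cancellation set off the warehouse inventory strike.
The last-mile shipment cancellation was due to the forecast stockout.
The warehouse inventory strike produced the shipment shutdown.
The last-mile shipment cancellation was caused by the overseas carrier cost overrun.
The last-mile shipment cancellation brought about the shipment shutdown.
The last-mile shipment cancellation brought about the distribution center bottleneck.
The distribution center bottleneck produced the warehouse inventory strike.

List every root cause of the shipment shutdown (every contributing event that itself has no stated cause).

the cross-dock customs clearance cancellation, the overseas carrier cost overrun, the tier-2 fleet shutdown

Tracing upstream from the shipment shutdown: the shipment shutdown ← the last-mile shipment cancellation ← the forecast stockout ← the tier-2 fleet shutdown.
A separate upstream branch: the shipment shutdown ← the last-mile shipment cancellation ← the overseas carrier cost overrun.
A separate upstream branch: the shipment shutdown ← the warehouse inventory strike ← the cross-dock customs clearance cancellation.
Each of those chain origins has no stated cause.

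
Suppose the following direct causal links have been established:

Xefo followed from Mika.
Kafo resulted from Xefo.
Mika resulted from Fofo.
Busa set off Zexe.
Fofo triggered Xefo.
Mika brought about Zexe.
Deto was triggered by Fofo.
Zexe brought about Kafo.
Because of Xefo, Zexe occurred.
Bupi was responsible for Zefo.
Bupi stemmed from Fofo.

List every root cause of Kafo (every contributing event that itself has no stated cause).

Busa, Fofo

Tracing upstream from Kafo: Kafo ← Xefo ← Fofo.
A separate upstream branch: Kafo ← Zexe ← Busa.
Each of those chain origins has no stated cause.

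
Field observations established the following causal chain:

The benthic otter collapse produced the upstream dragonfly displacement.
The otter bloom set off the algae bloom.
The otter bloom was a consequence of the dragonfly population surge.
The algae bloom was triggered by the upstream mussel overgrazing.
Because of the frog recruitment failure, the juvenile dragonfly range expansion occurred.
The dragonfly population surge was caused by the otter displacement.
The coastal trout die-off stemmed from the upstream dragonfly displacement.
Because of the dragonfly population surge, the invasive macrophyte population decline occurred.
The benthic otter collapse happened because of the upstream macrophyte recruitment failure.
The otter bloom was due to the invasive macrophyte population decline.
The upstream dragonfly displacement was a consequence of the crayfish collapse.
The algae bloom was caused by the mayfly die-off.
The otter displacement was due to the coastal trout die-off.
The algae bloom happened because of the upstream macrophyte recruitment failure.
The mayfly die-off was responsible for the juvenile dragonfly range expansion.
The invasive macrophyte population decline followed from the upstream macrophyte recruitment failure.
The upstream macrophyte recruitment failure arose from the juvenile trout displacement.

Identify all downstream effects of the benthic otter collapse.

Direct effects: the upstream dragonfly displacement.
2 steps out: the coastal trout die-off.
3 steps out: the otter displacement.
4 steps out: the dragonfly population surge.
5 steps out: the invasive macrophyte population decline, the otter bloom.
6 steps out: the algae bloom.
Not reachable from it: the crayfish collapse, the frog recruitment failure, the juvenile trout displacement, the upstream macrophyte recruitment failure, the mayfly die-off, the juvenile dragonfly range expansion, the upstream mussel overgrazing.

the algae bloom, the coastal trout die-off, the dragonfly population surge, the invasive macrophyte population decline, the otter bloom, the otter displacement, the upstream dragonfly displacement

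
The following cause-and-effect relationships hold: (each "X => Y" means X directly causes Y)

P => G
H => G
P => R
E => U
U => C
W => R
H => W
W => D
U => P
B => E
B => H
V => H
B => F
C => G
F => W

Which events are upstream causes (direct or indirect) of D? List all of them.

Immediate cause of D: W.
Further upstream: V, B, F, H.

B, F, H, V, W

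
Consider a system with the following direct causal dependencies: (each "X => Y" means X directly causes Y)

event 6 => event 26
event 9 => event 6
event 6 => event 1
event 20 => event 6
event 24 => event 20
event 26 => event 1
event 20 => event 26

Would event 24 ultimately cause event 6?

Yes

There is a causal chain: event 24 → event 20 → event 6.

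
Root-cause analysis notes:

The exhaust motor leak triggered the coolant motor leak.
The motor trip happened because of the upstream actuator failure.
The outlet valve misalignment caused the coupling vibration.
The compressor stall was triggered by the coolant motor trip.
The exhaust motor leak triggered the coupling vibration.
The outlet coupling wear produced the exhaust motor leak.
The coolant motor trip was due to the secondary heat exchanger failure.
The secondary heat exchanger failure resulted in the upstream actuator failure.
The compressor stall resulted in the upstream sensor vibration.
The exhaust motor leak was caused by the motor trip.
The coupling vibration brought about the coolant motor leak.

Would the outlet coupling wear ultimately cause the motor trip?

No

The outlet coupling wear leads to the exhaust motor leak, the coupling vibration, the coolant motor leak; the motor trip is not among them.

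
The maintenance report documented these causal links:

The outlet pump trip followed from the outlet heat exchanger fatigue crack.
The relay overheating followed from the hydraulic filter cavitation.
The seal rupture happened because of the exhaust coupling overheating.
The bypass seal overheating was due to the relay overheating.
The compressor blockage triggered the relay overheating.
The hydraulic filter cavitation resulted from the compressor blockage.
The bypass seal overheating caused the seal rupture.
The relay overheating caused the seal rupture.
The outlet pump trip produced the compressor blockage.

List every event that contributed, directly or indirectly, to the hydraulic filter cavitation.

Immediate cause of the hydraulic filter cavitation: the compressor blockage.
Further upstream: the outlet heat exchanger fatigue crack, the outlet pump trip.

the compressor blockage, the outlet heat exchanger fatigue crack, the outlet pump trip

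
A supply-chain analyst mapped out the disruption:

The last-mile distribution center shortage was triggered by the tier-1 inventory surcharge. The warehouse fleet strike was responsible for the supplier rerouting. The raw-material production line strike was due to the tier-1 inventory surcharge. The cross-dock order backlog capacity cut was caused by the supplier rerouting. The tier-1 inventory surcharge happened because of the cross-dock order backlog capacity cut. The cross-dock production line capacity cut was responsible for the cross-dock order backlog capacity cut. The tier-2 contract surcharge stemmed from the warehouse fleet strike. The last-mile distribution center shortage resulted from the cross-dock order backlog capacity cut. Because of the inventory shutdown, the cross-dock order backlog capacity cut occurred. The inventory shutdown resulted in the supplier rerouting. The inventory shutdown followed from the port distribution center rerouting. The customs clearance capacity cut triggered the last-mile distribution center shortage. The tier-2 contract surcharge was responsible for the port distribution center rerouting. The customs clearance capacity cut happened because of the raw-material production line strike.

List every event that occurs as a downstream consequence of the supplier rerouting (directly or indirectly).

the cross-dock order backlog capacity cut, the customs clearance capacity cut, the last-mile distribution center shortage, the raw-material production line strike, the tier-1 inventory surcharge

Direct effects: the cross-dock order backlog capacity cut.
2 steps out: the tier-1 inventory surcharge, the last-mile distribution center shortage.
3 steps out: the raw-material production line strike.
4 steps out: the customs clearance capacity cut.
Not reachable from it: the warehouse fleet strike, the tier-2 contract surcharge, the port distribution center rerouting, the inventory shutdown, the cross-dock production line capacity cut.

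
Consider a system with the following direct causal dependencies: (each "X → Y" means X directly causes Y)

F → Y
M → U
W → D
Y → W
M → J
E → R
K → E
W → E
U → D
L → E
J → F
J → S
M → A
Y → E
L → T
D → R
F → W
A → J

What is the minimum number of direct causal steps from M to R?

3

Shortest chain: M → U → D → R.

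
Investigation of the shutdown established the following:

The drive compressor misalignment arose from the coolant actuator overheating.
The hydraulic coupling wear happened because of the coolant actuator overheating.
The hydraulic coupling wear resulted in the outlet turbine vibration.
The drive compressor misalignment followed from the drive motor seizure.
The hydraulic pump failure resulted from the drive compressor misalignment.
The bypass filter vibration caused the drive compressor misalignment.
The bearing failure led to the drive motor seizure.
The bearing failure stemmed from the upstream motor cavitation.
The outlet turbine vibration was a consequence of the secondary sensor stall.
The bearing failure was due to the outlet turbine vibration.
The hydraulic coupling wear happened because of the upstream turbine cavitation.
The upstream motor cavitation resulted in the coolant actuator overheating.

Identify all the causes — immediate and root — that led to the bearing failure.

the coolant actuator overheating, the hydraulic coupling wear, the outlet turbine vibration, the secondary sensor stall, the upstream motor cavitation, the upstream turbine cavitation

Immediate causes of the bearing failure: the upstream motor cavitation, the outlet turbine vibration.
Further upstream: the upstream turbine cavitation, the coolant actuator overheating, the hydraulic coupling wear, the secondary sensor stall.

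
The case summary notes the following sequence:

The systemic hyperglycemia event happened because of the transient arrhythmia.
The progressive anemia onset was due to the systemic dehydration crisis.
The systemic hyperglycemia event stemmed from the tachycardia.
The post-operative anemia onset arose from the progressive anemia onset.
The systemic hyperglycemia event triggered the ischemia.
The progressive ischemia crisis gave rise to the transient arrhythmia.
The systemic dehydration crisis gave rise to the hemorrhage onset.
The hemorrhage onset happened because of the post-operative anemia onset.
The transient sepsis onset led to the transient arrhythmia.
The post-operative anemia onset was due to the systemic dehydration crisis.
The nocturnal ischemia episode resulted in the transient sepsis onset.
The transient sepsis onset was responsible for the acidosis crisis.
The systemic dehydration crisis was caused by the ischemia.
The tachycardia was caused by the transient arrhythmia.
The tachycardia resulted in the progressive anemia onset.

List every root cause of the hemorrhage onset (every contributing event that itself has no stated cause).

Tracing upstream from the hemorrhage onset: the hemorrhage onset ← the systemic dehydration crisis ← the ischemia ← the systemic hyperglycemia event ← the transient arrhythmia ← the transient sepsis onset ← the nocturnal ischemia episode.
A separate upstream branch: the hemorrhage onset ← the systemic dehydration crisis ← the ischemia ← the systemic hyperglycemia event ← the transient arrhythmia ← the progressive ischemia crisis.
Each of those chain origins has no stated cause.

the nocturnal ischemia episode, the progressive ischemia crisis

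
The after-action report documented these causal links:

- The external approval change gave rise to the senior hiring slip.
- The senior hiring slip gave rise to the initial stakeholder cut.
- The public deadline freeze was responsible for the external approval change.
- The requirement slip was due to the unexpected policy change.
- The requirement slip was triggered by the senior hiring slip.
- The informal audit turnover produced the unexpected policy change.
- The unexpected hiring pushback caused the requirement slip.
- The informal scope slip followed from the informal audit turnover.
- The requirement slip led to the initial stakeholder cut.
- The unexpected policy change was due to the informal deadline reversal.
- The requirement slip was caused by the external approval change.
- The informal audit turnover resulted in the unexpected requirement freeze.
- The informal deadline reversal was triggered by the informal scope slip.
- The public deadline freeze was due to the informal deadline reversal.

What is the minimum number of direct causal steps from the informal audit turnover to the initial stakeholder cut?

3

Shortest chain: the informal audit turnover → the unexpected policy change → the requirement slip → the initial stakeholder cut.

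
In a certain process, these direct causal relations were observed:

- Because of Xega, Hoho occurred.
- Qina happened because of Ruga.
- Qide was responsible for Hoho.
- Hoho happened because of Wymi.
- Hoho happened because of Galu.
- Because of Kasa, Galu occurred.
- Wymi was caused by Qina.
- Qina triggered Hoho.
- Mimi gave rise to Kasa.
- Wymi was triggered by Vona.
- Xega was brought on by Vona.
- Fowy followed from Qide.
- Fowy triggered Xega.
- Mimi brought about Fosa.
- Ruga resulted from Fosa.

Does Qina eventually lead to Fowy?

Qina leads to Wymi, Hoho; Fowy is not among them.

No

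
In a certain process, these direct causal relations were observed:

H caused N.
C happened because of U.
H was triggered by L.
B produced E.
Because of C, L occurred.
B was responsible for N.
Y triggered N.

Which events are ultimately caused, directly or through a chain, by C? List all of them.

Direct effects: L.
2 steps out: H.
3 steps out: N.
Not reachable from it: B, U, E, Y.

H, L, N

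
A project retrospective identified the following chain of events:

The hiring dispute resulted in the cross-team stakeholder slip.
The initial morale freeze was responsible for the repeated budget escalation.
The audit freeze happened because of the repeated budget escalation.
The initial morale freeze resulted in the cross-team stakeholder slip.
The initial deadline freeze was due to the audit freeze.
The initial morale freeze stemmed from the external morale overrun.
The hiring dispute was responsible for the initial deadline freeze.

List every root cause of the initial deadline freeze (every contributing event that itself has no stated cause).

Tracing upstream from the initial deadline freeze: the initial deadline freeze ← the audit freeze ← the repeated budget escalation ← the initial morale freeze ← the external morale overrun.
A separate upstream branch: the initial deadline freeze ← the hiring dispute.
Each of those chain origins has no stated cause.

the external morale overrun, the hiring dispute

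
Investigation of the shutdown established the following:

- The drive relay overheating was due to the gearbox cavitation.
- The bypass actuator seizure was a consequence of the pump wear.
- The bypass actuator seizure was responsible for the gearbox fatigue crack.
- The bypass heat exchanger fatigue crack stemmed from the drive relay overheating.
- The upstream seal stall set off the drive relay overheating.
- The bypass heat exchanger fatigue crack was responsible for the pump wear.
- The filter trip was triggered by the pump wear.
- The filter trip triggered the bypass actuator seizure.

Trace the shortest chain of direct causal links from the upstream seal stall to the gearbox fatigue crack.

the upstream seal stall → the drive relay overheating
the drive relay overheating → the bypass heat exchanger fatigue crack
the bypass heat exchanger fatigue crack → the pump wear
the pump wear → the bypass actuator seizure
the bypass actuator seizure → the gearbox fatigue crack
Length: 5 steps.

the upstream seal stall → the drive relay overheating → the bypass heat exchanger fatigue crack → the pump wear → the bypass actuator seizure → the gearbox fatigue crack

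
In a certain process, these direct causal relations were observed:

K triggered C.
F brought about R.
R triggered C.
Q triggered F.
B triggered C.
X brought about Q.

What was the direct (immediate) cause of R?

Upstream contributors include X, Q, but only F feeds directly into R.

F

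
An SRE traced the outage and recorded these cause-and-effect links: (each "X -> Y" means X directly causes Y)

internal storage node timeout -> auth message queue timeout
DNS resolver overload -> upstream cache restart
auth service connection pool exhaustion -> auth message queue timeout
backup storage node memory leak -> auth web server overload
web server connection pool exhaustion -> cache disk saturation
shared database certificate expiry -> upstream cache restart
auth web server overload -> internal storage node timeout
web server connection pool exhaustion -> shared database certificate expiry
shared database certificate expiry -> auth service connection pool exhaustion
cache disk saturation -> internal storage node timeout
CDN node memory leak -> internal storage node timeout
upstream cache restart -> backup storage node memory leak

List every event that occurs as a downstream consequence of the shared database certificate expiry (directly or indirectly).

the auth message queue timeout, the auth service connection pool exhaustion, the auth web server overload, the backup storage node memory leak, the internal storage node timeout, the upstream cache restart

Direct effects: the upstream cache restart, the auth service connection pool exhaustion.
2 steps out: the backup storage node memory leak, the auth message queue timeout.
3 steps out: the auth web server overload.
4 steps out: the internal storage node timeout.
Not reachable from it: the web server connection pool exhaustion, the DNS resolver overload, the cache disk saturation, the CDN node memory leak.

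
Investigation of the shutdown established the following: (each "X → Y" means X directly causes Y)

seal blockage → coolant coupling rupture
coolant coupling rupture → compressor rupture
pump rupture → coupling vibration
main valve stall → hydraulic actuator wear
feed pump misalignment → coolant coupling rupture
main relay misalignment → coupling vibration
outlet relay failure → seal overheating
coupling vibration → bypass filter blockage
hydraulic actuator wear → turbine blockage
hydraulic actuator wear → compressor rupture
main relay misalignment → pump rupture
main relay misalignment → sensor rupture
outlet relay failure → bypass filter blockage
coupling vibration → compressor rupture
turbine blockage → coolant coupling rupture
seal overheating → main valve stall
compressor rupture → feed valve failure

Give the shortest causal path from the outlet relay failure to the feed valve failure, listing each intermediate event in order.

the outlet relay failure → the seal overheating → the main valve stall → the hydraulic actuator wear → the compressor rupture → the feed valve failure

the outlet relay failure → the seal overheating
the seal overheating → the main valve stall
the main valve stall → the hydraulic actuator wear
the hydraulic actuator wear → the compressor rupture
the compressor rupture → the feed valve failure
Length: 5 steps.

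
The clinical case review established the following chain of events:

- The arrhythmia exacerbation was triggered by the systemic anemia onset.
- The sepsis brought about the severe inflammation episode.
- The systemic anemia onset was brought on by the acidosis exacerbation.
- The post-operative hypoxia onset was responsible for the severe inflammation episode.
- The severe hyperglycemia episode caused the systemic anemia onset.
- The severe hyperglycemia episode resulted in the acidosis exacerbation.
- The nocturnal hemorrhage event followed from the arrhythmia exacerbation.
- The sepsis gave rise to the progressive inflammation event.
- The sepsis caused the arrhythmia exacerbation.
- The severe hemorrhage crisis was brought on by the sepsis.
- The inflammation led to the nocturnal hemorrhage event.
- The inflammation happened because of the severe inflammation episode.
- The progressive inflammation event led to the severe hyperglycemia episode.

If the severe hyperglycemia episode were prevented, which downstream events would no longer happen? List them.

the acidosis exacerbation, the systemic anemia onset

Downstream of the severe hyperglycemia episode: the acidosis exacerbation, the systemic anemia onset, the arrhythmia exacerbation, the nocturnal hemorrhage event.
Of those, still caused via another path: the arrhythmia exacerbation, the nocturnal hemorrhage event.
The remainder have no surviving cause.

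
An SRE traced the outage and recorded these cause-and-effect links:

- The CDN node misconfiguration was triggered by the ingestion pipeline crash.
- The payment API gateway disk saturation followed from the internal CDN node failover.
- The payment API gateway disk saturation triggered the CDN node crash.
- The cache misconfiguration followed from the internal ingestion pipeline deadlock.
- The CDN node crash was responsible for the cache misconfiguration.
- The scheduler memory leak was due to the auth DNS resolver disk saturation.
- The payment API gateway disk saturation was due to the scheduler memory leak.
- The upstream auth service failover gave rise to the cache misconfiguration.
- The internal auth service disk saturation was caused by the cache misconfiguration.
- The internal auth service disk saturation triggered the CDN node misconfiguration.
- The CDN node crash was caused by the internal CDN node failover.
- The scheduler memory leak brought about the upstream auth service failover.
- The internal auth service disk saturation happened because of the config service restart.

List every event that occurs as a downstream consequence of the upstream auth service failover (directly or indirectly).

the CDN node misconfiguration, the cache misconfiguration, the internal auth service disk saturation

Direct effects: the cache misconfiguration.
2 steps out: the internal auth service disk saturation.
3 steps out: the CDN node misconfiguration.
Not reachable from it: the auth DNS resolver disk saturation, the internal CDN node failover, the internal ingestion pipeline deadlock, the scheduler memory leak, the ingestion pipeline crash, the config service restart, the payment API gateway disk saturation, the CDN node crash.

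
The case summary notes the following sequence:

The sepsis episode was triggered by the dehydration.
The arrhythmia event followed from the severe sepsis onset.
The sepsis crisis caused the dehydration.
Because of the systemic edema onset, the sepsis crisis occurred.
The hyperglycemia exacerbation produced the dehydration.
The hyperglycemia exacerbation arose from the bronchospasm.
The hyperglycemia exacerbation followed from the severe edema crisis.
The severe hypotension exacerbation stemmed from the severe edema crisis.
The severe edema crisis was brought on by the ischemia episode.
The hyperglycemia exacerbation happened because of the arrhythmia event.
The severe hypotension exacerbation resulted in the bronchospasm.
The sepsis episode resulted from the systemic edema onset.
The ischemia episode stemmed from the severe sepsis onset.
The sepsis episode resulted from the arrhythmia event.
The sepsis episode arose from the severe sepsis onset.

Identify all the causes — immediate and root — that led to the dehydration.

Immediate causes of the dehydration: the hyperglycemia exacerbation, the sepsis crisis.
Further upstream: the severe sepsis onset, the ischemia episode, the arrhythmia event, the severe edema crisis, the systemic edema onset, the severe hypotension exacerbation, the bronchospasm.

the arrhythmia event, the bronchospasm, the hyperglycemia exacerbation, the ischemia episode, the sepsis crisis, the severe edema crisis, the severe hypotension exacerbation, the severe sepsis onset, the systemic edema onset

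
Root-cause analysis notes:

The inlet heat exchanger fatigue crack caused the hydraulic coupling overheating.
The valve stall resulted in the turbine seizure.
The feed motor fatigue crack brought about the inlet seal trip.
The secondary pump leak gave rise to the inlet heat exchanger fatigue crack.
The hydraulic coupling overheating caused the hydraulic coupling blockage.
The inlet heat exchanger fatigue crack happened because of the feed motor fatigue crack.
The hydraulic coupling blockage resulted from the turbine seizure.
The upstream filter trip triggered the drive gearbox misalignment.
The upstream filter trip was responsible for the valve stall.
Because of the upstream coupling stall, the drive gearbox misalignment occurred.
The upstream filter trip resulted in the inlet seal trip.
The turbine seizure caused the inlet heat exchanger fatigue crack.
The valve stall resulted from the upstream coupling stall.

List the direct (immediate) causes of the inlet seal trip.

the feed motor fatigue crack, the upstream filter trip → the inlet seal trip with nothing further upstream stated.

the feed motor fatigue crack, the upstream filter trip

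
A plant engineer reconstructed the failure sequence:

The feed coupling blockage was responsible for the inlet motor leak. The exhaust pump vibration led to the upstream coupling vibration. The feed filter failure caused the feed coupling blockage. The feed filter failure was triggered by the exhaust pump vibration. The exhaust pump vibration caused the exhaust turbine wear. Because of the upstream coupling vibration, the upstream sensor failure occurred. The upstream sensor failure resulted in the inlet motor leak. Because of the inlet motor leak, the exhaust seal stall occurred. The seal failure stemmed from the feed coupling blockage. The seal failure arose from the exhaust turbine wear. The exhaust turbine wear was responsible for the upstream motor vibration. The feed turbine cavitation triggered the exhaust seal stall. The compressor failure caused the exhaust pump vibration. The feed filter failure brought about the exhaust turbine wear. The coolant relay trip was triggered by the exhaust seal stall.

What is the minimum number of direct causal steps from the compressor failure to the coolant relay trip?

Shortest chain: the compressor failure → the exhaust pump vibration → the upstream coupling vibration → the upstream sensor failure → the inlet motor leak → the exhaust seal stall → the coolant relay trip.

6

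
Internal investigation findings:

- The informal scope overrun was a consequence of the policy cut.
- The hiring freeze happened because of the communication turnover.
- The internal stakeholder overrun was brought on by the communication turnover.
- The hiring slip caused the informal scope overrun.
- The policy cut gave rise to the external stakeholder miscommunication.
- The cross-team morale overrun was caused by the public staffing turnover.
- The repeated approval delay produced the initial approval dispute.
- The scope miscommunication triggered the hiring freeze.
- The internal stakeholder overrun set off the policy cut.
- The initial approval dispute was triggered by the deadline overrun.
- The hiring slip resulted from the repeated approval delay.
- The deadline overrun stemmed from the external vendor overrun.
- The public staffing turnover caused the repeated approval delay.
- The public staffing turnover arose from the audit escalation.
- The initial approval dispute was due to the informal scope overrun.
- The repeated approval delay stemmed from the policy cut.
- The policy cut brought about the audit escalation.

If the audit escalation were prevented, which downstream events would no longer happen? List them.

Downstream of the audit escalation: the public staffing turnover, the repeated approval delay, the cross-team morale overrun, the hiring slip, the informal scope overrun, the initial approval dispute.
Of those, still caused via another path: the repeated approval delay, the hiring slip, the informal scope overrun, the initial approval dispute.
The remainder have no surviving cause.

the cross-team morale overrun, the public staffing turnover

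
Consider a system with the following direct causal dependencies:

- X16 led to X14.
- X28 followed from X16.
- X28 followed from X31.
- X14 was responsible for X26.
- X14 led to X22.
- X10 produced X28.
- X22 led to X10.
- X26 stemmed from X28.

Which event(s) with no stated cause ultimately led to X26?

X16, X31

Tracing upstream from X26: X26 ← X14 ← X16.
A separate upstream branch: X26 ← X28 ← X31.
Each of those chain origins has no stated cause.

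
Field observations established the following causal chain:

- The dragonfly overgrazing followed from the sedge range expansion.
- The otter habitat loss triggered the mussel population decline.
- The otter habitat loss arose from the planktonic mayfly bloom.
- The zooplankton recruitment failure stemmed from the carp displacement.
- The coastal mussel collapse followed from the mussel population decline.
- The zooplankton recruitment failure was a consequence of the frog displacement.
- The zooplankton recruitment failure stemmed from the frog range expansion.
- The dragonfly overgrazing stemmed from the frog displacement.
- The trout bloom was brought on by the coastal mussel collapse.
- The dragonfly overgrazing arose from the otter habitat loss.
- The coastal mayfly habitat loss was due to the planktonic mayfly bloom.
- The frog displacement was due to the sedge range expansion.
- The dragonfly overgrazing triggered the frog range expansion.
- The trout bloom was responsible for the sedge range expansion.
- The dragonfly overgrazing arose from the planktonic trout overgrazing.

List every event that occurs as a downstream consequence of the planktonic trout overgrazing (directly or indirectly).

the dragonfly overgrazing, the frog range expansion, the zooplankton recruitment failure

Direct effects: the dragonfly overgrazing.
2 steps out: the frog range expansion.
3 steps out: the zooplankton recruitment failure.
Not reachable from it: the planktonic mayfly bloom, the otter habitat loss, the mussel population decline, the coastal mayfly habitat loss, the coastal mussel collapse, the carp displacement, the trout bloom, the sedge range expansion, the frog displacement.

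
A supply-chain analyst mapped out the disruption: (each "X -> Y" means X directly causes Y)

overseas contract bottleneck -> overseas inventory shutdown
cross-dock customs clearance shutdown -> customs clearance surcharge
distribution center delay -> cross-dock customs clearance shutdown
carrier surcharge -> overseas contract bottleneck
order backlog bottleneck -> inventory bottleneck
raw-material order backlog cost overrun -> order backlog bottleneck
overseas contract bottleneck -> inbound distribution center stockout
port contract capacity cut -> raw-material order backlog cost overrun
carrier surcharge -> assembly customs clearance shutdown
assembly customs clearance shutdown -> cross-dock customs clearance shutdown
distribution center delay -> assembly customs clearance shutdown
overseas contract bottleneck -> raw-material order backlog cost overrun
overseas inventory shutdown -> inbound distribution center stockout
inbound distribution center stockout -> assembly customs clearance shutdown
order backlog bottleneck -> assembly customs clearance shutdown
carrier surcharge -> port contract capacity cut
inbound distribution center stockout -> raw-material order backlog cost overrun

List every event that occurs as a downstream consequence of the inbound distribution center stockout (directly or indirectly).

Direct effects: the raw-material order backlog cost overrun, the assembly customs clearance shutdown.
2 steps out: the order backlog bottleneck, the cross-dock customs clearance shutdown.
3 steps out: the inventory bottleneck, the customs clearance surcharge.
Not reachable from it: the carrier surcharge, the overseas contract bottleneck, the overseas inventory shutdown, the port contract capacity cut, the distribution center delay.

the assembly customs clearance shutdown, the cross-dock customs clearance shutdown, the customs clearance surcharge, the inventory bottleneck, the order backlog bottleneck, the raw-material order backlog cost overrun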